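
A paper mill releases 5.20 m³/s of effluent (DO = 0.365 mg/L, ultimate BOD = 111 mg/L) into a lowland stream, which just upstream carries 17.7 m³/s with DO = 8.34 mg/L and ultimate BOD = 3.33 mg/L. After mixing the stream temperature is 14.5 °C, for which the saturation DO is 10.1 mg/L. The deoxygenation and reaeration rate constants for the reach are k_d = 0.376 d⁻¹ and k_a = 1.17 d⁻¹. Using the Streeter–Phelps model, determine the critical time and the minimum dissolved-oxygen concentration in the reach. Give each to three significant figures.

t_c ≈ 1.03 d; minimum DO ≈ 4.04 mg/L

Mixed DO = (17.7×8.34 + 5.20×0.365)/(17.7+5.20) = 149.5/22.90 = 6.529 mg/L.
Mixed L₀ = (17.7×3.33 + 5.20×111)/(22.90) = 636.1/22.90 = 27.78 mg/L.
Initial deficit D₀ = C_s − DO₀ = 10.1 − 6.529 = 3.571 mg/L.
t_c = (1/0.7940) ln[(1.17/0.376)(1 − 3.571×0.7940/(0.376×27.78))] = 1.259 × ln(2.267) = 1.031 d.
D_c = (0.376/1.17) × 27.78 × e^(−0.376×1.031) = 0.3214 × 27.78 × 0.6787 = 6.059 mg/L.
Minimum DO = 10.1 − 6.059 = 4.041 mg/L.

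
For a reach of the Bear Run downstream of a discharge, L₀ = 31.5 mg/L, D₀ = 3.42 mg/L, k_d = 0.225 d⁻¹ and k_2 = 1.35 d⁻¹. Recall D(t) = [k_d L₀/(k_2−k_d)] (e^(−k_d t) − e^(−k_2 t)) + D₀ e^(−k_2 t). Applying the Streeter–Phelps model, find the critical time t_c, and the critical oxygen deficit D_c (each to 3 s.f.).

t_c ≈ 0.897 d; D_c ≈ 4.29 mg/L

t_c = [1/(k_2−k_d)] ln[(k_2/k_d)(1 − D₀(k_2−k_d)/(k_d L₀))]
= [1/(1.35−0.225)] ln[(1.35/0.225)(1 − 3.42×1.125/(0.225×31.5))]
= (1/1.125) ln[6.000 × 0.4571] = 0.8889 × ln(2.743) = 0.8889 × 1.009 = 0.8969 d.
L(t_c) = L₀ e^(−k_d t_c) = 31.5 × 0.8173 = 25.74 mg/L, and at the critical point k_2 D_c = k_d L, so D_c = (0.225/1.35) × 25.74 = 4.291 mg/L.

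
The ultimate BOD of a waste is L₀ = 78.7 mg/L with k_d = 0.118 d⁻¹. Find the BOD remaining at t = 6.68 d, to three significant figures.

L_t = L₀ e^(−k_d t) = 78.7 × e^(−0.118×6.68) = 78.7 × 0.4546 = 35.78 mg/L.

L ≈ 35.8 mg/L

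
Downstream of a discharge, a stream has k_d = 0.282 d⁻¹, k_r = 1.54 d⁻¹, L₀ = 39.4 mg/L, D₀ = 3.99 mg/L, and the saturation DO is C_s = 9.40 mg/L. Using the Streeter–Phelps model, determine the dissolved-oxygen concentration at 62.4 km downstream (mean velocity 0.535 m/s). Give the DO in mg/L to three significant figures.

DO ≈ 3.97 mg/L

Travel time t = x/v = 62.4 km / (0.535 m/s) = 62400 m / 0.535 m/s = 116600 s = 1.350 d.
k_d L₀/(k_r−k_d) = 0.282×39.4/(1.54−0.282) = 11.11/1.258 = 8.832 mg/L.
e^(−k_d t) = e^(−0.282×1.350) = 0.6834; e^(−k_r t) = e^(−1.54×1.350) = 0.1251.
D = 8.832 × (0.6834 − 0.1251) + 3.99 × 0.1251 = 4.931 + 0.4990 = 5.430 mg/L.
DO = C_s − D = 9.40 − 5.430 = 3.970 mg/L.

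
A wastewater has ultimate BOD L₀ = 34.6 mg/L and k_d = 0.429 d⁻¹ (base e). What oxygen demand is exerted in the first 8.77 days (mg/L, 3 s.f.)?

y_t = L₀(1 − e^(−k_d t)) = 34.6 × (1 − e^(−0.429×8.77))
= 34.6 × (1 − 0.02323) = 34.6 × 0.9768 = 33.80 mg/L.

y ≈ 33.8 mg/L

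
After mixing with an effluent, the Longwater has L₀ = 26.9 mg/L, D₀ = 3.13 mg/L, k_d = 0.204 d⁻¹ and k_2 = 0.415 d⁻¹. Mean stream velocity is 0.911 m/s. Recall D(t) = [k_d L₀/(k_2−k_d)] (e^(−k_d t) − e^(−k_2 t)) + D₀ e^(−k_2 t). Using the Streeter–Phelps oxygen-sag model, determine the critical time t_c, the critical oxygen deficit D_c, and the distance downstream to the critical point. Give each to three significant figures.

With k_2/k_d = 2.034 and 1 − D₀(k_2−k_d)/(k_d L₀) = 0.8797,
t_c = ln(2.034 × 0.8797) / (0.415 − 0.204) = ln(1.789) / 0.2110 = 0.5819/0.2110 = 2.758 d.
L(t_c) = L₀ e^(−k_d t_c) = 26.9 × 0.5697 = 15.33 mg/L, and at the critical point k_2 D_c = k_d L, so D_c = (0.204/0.415) × 15.33 = 7.533 mg/L.
x_c = v t_c = 0.911 m/s × 2.758 d × 86400 s/d = 217100 m ≈ 217 km.

t_c ≈ 2.76 d; D_c ≈ 7.53 mg/L; x_c ≈ 217 km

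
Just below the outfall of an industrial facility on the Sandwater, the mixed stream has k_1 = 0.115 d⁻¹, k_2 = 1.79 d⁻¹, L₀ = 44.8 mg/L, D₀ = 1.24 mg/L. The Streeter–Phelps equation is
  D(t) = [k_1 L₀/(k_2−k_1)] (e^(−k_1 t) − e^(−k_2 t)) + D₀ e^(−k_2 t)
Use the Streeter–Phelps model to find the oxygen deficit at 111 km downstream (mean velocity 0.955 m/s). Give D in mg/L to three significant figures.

D ≈ 2.47 mg/L

Travel time t = x/v = 111 km / (0.955 m/s) = 111000 m / 0.955 m/s = 116200 s = 1.345 d.
k_1 L₀/(k_2−k_1) = 0.115×44.8/(1.79−0.115) = 5.152/1.675 = 3.076 mg/L.
e^(−k_1 t) = e^(−0.115×1.345) = 0.8567; e^(−k_2 t) = e^(−1.79×1.345) = 0.08999.
D = 3.076 × (0.8567 − 0.08999) + 1.24 × 0.08999 = 2.358 + 0.1116 = 2.470 mg/L.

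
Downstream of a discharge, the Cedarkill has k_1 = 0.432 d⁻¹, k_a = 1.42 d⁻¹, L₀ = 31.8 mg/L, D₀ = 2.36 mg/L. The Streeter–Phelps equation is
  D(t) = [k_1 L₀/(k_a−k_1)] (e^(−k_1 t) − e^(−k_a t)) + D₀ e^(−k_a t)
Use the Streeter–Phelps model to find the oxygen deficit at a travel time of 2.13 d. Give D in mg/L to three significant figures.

k_1 L₀/(k_a−k_1) = 0.432×31.8/(1.42−0.432) = 13.74/0.9880 = 13.90 mg/L.
e^(−k_1 t) = e^(−0.432×2.130) = 0.3985; e^(−k_a t) = e^(−1.42×2.130) = 0.04858.
D = 13.90 × (0.3985 − 0.04858) + 2.36 × 0.04858 = 4.865 + 0.1146 = 4.980 mg/L.

D ≈ 4.98 mg/L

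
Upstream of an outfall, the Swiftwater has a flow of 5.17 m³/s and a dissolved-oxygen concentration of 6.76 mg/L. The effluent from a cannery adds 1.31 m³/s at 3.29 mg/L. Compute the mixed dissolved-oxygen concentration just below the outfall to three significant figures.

6.06 mg/L

Flow-weighted mixing: C = (Q_r C_r + Q_w C_w)/(Q_r + Q_w)
= (5.17×6.76 + 1.31×3.29)/(5.17 + 1.31) = 39.26/6.480 = 6.059 mg/L.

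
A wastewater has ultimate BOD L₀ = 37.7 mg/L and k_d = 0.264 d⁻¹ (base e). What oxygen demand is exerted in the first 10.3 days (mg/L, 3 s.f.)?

y ≈ 35.2 mg/L

y_t = L₀(1 − e^(−k_d t)) = 37.7 × (1 − e^(−0.264×10.3))
= 37.7 × (1 − 0.06593) = 37.7 × 0.9341 = 35.21 mg/L.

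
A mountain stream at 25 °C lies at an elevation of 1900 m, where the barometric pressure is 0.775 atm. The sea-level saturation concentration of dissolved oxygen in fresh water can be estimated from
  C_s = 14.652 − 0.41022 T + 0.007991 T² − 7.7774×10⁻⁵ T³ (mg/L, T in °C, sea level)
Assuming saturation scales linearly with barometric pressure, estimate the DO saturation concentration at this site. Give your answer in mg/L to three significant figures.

C_s ≈ 6.34 mg/L

At sea level: C_s = 14.652 − 0.41022×25 + 0.007991×25² − 7.7774×10⁻⁵×25³ = 8.176 mg/L.
Pressure correction: C_s' = 8.176 × 0.775 = 6.336 mg/L.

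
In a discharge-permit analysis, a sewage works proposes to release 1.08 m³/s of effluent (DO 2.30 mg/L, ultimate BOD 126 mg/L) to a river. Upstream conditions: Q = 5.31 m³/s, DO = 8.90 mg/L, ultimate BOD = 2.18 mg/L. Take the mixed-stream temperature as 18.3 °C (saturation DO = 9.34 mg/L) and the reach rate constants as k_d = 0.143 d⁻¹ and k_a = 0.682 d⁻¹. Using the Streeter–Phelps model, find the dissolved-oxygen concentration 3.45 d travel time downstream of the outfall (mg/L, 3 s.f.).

DO ≈ 6.03 mg/L

Mixed DO = (5.31×8.90 + 1.08×2.30)/(5.31+1.08) = 49.74/6.390 = 7.785 mg/L.
Mixed L₀ = (5.31×2.18 + 1.08×126)/(6.390) = 147.7/6.390 = 23.11 mg/L.
Initial deficit D₀ = C_s − DO₀ = 9.34 − 7.785 = 1.555 mg/L.
D(3.45) = [0.143×23.11/(0.682−0.143)](e^(−0.143×3.45) − e^(−0.682×3.45)) + 1.555 e^(−0.682×3.45)
= 6.131 × (0.6106 − 0.09509) + 1.555 × 0.09509 = 3.308 mg/L.
DO = 9.34 − 3.308 = 6.032 mg/L.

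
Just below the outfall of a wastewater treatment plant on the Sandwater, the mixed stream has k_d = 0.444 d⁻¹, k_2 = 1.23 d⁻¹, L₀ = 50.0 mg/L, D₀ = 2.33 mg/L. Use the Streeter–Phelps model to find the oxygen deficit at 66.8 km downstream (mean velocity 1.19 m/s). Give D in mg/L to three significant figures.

Travel time t = x/v = 66.8 km / (1.19 m/s) = 66800 m / 1.19 m/s = 56130 s = 0.6497 d.
k_d L₀/(k_2−k_d) = 0.444×50.0/(1.23−0.444) = 22.20/0.7860 = 28.24 mg/L.
e^(−k_d t) = e^(−0.444×0.6497) = 0.7494; e^(−k_2 t) = e^(−1.23×0.6497) = 0.4497.
D = 28.24 × (0.7494 − 0.4497) + 2.33 × 0.4497 = 8.465 + 1.048 = 9.512 mg/L.

D ≈ 9.51 mg/L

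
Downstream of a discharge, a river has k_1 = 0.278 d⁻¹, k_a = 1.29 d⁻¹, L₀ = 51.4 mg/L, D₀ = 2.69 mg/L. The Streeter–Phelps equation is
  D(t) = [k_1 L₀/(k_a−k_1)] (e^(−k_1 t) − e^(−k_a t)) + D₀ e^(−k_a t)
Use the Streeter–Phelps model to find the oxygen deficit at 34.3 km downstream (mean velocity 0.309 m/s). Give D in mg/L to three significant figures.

Travel time t = x/v = 34.3 km / (0.309 m/s) = 34300 m / 0.309 m/s = 111000 s = 1.285 d.
k_1 L₀/(k_a−k_1) = 0.278×51.4/(1.29−0.278) = 14.29/1.012 = 14.12 mg/L.
e^(−k_1 t) = e^(−0.278×1.285) = 0.6997; e^(−k_a t) = e^(−1.29×1.285) = 0.1906.
D = 14.12 × (0.6997 − 0.1906) + 2.69 × 0.1906 = 7.187 + 0.5128 = 7.700 mg/L.

D ≈ 7.70 mg/L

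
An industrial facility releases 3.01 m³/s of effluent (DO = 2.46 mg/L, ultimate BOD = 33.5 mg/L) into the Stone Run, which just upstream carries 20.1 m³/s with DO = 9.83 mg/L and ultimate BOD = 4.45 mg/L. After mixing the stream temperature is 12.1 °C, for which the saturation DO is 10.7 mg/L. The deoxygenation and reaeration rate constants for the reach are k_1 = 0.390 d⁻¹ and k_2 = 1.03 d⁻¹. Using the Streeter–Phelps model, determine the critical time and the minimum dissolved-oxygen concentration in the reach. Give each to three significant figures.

Mixed DO = (20.1×9.83 + 3.01×2.46)/(20.1+3.01) = 205.0/23.11 = 8.870 mg/L.
Mixed L₀ = (20.1×4.45 + 3.01×33.5)/(23.11) = 190.3/23.11 = 8.234 mg/L.
Initial deficit D₀ = C_s − DO₀ = 10.7 − 8.870 = 1.830 mg/L.
t_c = (1/0.6400) ln[(1.03/0.390)(1 − 1.830×0.6400/(0.390×8.234))] = 1.562 × ln(1.678) = 0.8086 d.
D_c = (0.390/1.03) × 8.234 × e^(−0.390×0.8086) = 0.3786 × 8.234 × 0.7295 = 2.274 mg/L.
Minimum DO = 10.7 − 2.274 = 8.426 mg/L.

t_c ≈ 0.809 d; minimum DO ≈ 8.43 mg/L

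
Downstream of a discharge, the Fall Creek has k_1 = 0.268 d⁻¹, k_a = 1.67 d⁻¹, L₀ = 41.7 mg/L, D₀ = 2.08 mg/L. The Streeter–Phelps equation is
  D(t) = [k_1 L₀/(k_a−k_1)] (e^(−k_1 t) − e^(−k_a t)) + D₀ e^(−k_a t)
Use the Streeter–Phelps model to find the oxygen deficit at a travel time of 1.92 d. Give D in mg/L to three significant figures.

D ≈ 4.53 mg/L

k_1 L₀/(k_a−k_1) = 0.268×41.7/(1.67−0.268) = 11.18/1.402 = 7.971 mg/L.
e^(−k_1 t) = e^(−0.268×1.920) = 0.5978; e^(−k_a t) = e^(−1.67×1.920) = 0.04050.
D = 7.971 × (0.5978 − 0.04050) + 2.08 × 0.04050 = 4.442 + 0.08424 = 4.526 mg/L.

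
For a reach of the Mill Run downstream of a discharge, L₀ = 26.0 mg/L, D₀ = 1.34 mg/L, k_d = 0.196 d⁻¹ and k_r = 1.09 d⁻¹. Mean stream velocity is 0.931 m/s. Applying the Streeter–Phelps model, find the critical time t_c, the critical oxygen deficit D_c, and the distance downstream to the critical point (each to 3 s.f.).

t_c ≈ 1.62 d; D_c ≈ 3.40 mg/L; x_c ≈ 130 km

At the critical point dD/dt = 0, so k_d L₀ e^(−k_d t) = k_r D. Substituting D(t) from the Streeter–Phelps equation and solving for t gives
t_c = ln[(k_r/k_d)(1 − D₀(k_r−k_d)/(k_d L₀))] / (k_r−k_d).
Here k_r−k_d = 0.8940 d⁻¹ and 1 − D₀(k_r−k_d)/(k_d L₀) = 1 − 1.34×0.8940/(0.196×26.0) = 0.7649, so
t_c = ln(5.561 × 0.7649) / 0.8940 = 1.448 / 0.8940 = 1.620 d.
L(t_c) = L₀ e^(−k_d t_c) = 26.0 × 0.7280 = 18.93 mg/L, and at the critical point k_r D_c = k_d L, so D_c = (0.196/1.09) × 18.93 = 3.404 mg/L.
x_c = v t_c = 0.931 m/s × 1.620 d × 86400 s/d = 130300 m ≈ 130 km.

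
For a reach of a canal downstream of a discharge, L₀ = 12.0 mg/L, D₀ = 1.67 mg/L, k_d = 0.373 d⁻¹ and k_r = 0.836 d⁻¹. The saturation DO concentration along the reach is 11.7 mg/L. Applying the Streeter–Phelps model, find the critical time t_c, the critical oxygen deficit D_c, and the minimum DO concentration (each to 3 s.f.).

With k_r/k_d = 2.241 and 1 − D₀(k_r−k_d)/(k_d L₀) = 0.8273,
t_c = ln(2.241 × 0.8273) / (0.836 − 0.373) = ln(1.854) / 0.4630 = 0.6174/0.4630 = 1.333 d.
L(t_c) = L₀ e^(−k_d t_c) = 12.0 × 0.6081 = 7.297 mg/L, and at the critical point k_r D_c = k_d L, so D_c = (0.373/0.836) × 7.297 = 3.256 mg/L.
Minimum DO = C_s − D_c = 11.7 − 3.256 = 8.444 mg/L.

t_c ≈ 1.33 d; D_c ≈ 3.26 mg/L; min DO ≈ 8.44 mg/L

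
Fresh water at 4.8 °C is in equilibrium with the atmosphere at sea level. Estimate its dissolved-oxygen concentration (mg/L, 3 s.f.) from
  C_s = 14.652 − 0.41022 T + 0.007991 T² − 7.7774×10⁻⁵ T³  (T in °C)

C_s ≈ 12.9 mg/L

C_s = 14.652 − 0.41022×4.8 + 0.007991×4.8² − 7.7774×10⁻⁵×4.8³ = 12.86 mg/L.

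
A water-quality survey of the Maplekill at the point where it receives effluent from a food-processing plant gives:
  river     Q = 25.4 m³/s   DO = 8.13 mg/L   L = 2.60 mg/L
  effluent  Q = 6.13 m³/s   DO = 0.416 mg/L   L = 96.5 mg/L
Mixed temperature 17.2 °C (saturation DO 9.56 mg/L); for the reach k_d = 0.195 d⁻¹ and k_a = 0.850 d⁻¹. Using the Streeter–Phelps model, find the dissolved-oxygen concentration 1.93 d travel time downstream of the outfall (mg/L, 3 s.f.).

DO ≈ 5.93 mg/L

Mixed DO = (25.4×8.13 + 6.13×0.416)/(25.4+6.13) = 209.1/31.53 = 6.630 mg/L.
Mixed L₀ = (25.4×2.60 + 6.13×96.5)/(31.53) = 657.6/31.53 = 20.86 mg/L.
Initial deficit D₀ = C_s − DO₀ = 9.56 − 6.630 = 2.930 mg/L.
D(1.93) = [0.195×20.86/(0.850−0.195)](e^(−0.195×1.93) − e^(−0.850×1.93)) + 2.930 e^(−0.850×1.93)
= 6.209 × (0.6864 − 0.1939) + 2.930 × 0.1939 = 3.626 mg/L.
DO = 9.56 − 3.626 = 5.934 mg/L.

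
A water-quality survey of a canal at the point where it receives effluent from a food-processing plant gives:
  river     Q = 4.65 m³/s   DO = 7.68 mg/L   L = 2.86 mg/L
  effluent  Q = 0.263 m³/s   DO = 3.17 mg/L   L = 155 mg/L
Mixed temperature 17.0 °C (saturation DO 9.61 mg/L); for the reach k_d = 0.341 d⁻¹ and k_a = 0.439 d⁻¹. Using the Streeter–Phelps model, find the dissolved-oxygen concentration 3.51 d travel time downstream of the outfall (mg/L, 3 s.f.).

DO ≈ 5.78 mg/L

Mixed DO = (4.65×7.68 + 0.263×3.17)/(4.65+0.263) = 36.55/4.913 = 7.439 mg/L.
Mixed L₀ = (4.65×2.86 + 0.263×155)/(4.913) = 54.06/4.913 = 11.00 mg/L.
Initial deficit D₀ = C_s − DO₀ = 9.61 − 7.439 = 2.171 mg/L.
D(3.51) = [0.341×11.00/(0.439−0.341)](e^(−0.341×3.51) − e^(−0.439×3.51)) + 2.171 e^(−0.439×3.51)
= 38.29 × (0.3021 − 0.2142) + 2.171 × 0.2142 = 3.832 mg/L.
DO = 9.61 − 3.832 = 5.778 mg/L.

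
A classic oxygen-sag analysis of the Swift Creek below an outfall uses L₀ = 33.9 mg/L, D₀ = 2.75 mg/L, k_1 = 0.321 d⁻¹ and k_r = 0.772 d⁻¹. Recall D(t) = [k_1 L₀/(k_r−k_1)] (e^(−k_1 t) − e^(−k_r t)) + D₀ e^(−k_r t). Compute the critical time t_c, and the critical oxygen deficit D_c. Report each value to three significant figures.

t_c ≈ 1.68 d; D_c ≈ 8.23 mg/L

t_c = [1/(k_r−k_1)] ln[(k_r/k_1)(1 − D₀(k_r−k_1)/(k_1 L₀))]
= [1/(0.772−0.321)] ln[(0.772/0.321)(1 − 2.75×0.4510/(0.321×33.9))]
= (1/0.4510) ln[2.405 × 0.8860] = 2.217 × ln(2.131) = 2.217 × 0.7565 = 1.677 d.
D_c = (k_1/k_r) L₀ e^(−k_1 t_c) = (0.321/0.772) × 33.9 × e^(−0.321×1.677) = 0.4158 × 33.9 × 0.5836 = 8.227 mg/L.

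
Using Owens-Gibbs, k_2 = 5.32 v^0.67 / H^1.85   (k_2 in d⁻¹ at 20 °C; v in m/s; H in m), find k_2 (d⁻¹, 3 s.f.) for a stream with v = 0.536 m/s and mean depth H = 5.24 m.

k_2 ≈ 0.164 d⁻¹

k_2 = 5.32 × 0.536^0.67 / 5.24^1.85 = 5.32 × 0.6585 / 21.42 = 0.1636 d⁻¹.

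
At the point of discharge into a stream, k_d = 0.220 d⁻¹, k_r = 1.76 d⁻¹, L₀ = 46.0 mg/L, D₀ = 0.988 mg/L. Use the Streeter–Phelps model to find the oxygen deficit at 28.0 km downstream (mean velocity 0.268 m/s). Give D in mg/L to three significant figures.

D ≈ 4.37 mg/L

Travel time t = x/v = 28.0 km / (0.268 m/s) = 28000 m / 0.268 m/s = 104500 s = 1.209 d.
k_d L₀/(k_r−k_d) = 0.220×46.0/(1.76−0.220) = 10.12/1.540 = 6.571 mg/L.
e^(−k_d t) = e^(−0.220×1.209) = 0.7664; e^(−k_r t) = e^(−1.76×1.209) = 0.1190.
D = 6.571 × (0.7664 − 0.1190) + 0.988 × 0.1190 = 4.254 + 0.1176 = 4.372 mg/L.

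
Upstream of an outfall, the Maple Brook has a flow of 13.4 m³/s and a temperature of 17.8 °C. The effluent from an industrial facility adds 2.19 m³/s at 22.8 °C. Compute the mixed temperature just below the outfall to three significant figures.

18.5 °C

Flow-weighted mixing: C = (Q_r C_r + Q_w C_w)/(Q_r + Q_w)
= (13.4×17.8 + 2.19×22.8)/(13.4 + 2.19) = 288.5/15.59 = 18.50 °C.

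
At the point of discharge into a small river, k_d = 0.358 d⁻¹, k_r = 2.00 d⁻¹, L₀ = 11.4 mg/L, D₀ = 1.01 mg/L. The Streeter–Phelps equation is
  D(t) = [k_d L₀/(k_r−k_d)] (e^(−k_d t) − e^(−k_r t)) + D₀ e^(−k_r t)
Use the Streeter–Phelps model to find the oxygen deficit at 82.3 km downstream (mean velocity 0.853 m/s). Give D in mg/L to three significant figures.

D ≈ 1.51 mg/L

Travel time t = x/v = 82.3 km / (0.853 m/s) = 82300 m / 0.853 m/s = 96480 s = 1.117 d.
k_d L₀/(k_r−k_d) = 0.358×11.4/(2.00−0.358) = 4.081/1.642 = 2.486 mg/L.
e^(−k_d t) = e^(−0.358×1.117) = 0.6705; e^(−k_r t) = e^(−2.00×1.117) = 0.1072.
D = 2.486 × (0.6705 − 0.1072) + 1.01 × 0.1072 = 1.400 + 0.1082 = 1.508 mg/L.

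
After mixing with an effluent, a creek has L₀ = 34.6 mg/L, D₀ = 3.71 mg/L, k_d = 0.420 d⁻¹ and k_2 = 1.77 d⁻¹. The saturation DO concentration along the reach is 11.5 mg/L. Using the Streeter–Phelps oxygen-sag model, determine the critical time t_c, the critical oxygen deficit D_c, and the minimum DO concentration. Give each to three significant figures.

t_c = [1/(k_2−k_d)] ln[(k_2/k_d)(1 − D₀(k_2−k_d)/(k_d L₀))]
= [1/(1.77−0.420)] ln[(1.77/0.420)(1 − 3.71×1.350/(0.420×34.6))]
= (1/1.350) ln[4.214 × 0.6553] = 0.7407 × ln(2.762) = 0.7407 × 1.016 = 0.7525 d.
L(t_c) = L₀ e^(−k_d t_c) = 34.6 × 0.7290 = 25.22 mg/L, and at the critical point k_2 D_c = k_d L, so D_c = (0.420/1.77) × 25.22 = 5.985 mg/L.
Minimum DO = C_s − D_c = 11.5 − 5.985 = 5.515 mg/L.

t_c ≈ 0.753 d; D_c ≈ 5.99 mg/L; min DO ≈ 5.51 mg/L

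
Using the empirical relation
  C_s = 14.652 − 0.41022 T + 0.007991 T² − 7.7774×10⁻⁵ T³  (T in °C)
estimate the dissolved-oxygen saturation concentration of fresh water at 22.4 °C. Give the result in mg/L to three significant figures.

C_s = 14.652 − 0.41022×22.4 + 0.007991×22.4² − 7.7774×10⁻⁵×22.4³ = 8.599 mg/L.

C_s ≈ 8.60 mg/L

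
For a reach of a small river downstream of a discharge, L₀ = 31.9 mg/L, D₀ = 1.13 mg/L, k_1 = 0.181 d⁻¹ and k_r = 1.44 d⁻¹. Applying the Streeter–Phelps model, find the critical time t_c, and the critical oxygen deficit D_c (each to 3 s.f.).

t_c = [1/(k_r−k_1)] ln[(k_r/k_1)(1 − D₀(k_r−k_1)/(k_1 L₀))]
= [1/(1.44−0.181)] ln[(1.44/0.181)(1 − 1.13×1.259/(0.181×31.9))]
= (1/1.259) ln[7.956 × 0.7536] = 0.7943 × ln(5.996) = 0.7943 × 1.791 = 1.423 d.
D_c = (k_1/k_r) L₀ e^(−k_1 t_c) = (0.181/1.44) × 31.9 × e^(−0.181×1.423) = 0.1257 × 31.9 × 0.7730 = 3.099 mg/L.

t_c ≈ 1.42 d; D_c ≈ 3.10 mg/L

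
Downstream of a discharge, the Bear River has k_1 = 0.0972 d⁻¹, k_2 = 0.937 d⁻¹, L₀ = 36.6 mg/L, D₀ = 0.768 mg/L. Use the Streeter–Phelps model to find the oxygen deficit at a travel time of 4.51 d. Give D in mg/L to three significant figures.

k_1 L₀/(k_2−k_1) = 0.0972×36.6/(0.937−0.0972) = 3.558/0.8398 = 4.236 mg/L.
e^(−k_1 t) = e^(−0.0972×4.510) = 0.6451; e^(−k_2 t) = e^(−0.937×4.510) = 0.01461.
D = 4.236 × (0.6451 − 0.01461) + 0.768 × 0.01461 = 2.671 + 0.01122 = 2.682 mg/L.

D ≈ 2.68 mg/L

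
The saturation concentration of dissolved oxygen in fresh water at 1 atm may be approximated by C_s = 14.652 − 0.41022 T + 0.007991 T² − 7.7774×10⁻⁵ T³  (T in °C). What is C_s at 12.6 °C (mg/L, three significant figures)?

C_s = 14.652 − 0.41022×12.6 + 0.007991×12.6² − 7.7774×10⁻⁵×12.6³ = 10.60 mg/L.

C_s ≈ 10.6 mg/L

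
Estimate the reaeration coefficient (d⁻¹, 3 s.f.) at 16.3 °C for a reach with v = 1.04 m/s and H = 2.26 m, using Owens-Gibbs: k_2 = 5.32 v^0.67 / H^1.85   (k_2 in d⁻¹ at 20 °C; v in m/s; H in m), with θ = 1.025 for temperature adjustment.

k_2 ≈ 1.10 d⁻¹

k_2(20) = 5.32 × 1.04^0.67 / 2.26^1.85 = 5.32 × 1.027 / 4.520 = 1.208 d⁻¹.
k_2(16.3) = 1.208 × 1.025^(16.3−20) = 1.208 × 0.9127 = 1.103 d⁻¹.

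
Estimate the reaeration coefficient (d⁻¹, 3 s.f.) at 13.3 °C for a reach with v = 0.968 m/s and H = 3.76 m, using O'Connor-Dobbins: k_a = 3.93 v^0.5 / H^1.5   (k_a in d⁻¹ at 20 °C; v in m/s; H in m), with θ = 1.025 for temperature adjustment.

k_a(20) = 3.93 × 0.968^0.5 / 3.76^1.5 = 3.93 × 0.9839 / 7.291 = 0.5303 d⁻¹.
k_a(13.3) = 0.5303 × 1.025^(13.3−20) = 0.5303 × 0.8475 = 0.4495 d⁻¹.

k_a ≈ 0.449 d⁻¹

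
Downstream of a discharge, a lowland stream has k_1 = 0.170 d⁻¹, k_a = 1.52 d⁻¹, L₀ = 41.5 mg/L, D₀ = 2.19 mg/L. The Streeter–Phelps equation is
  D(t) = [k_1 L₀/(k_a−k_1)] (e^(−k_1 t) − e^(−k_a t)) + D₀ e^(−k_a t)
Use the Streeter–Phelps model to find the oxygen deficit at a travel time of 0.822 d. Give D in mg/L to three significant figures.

k_1 L₀/(k_a−k_1) = 0.170×41.5/(1.52−0.170) = 7.055/1.350 = 5.226 mg/L.
e^(−k_1 t) = e^(−0.170×0.8220) = 0.8696; e^(−k_a t) = e^(−1.52×0.8220) = 0.2867.
D = 5.226 × (0.8696 − 0.2867) + 2.19 × 0.2867 = 3.046 + 0.6278 = 3.674 mg/L.

D ≈ 3.67 mg/L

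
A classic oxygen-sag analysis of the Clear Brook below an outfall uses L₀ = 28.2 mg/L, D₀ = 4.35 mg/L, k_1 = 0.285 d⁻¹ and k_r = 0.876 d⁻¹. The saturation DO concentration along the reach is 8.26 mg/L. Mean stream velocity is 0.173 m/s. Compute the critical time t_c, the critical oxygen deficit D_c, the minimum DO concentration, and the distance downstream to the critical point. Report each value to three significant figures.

t_c ≈ 1.25 d; D_c ≈ 6.43 mg/L; min DO ≈ 1.83 mg/L; x_c ≈ 18.6 km

t_c = [1/(k_r−k_1)] ln[(k_r/k_1)(1 − D₀(k_r−k_1)/(k_1 L₀))]
= [1/(0.876−0.285)] ln[(0.876/0.285)(1 − 4.35×0.5910/(0.285×28.2))]
= (1/0.5910) ln[3.074 × 0.6801] = 1.692 × ln(2.090) = 1.692 × 0.7374 = 1.248 d.
D_c = (k_1/k_r) L₀ e^(−k_1 t_c) = (0.285/0.876) × 28.2 × e^(−0.285×1.248) = 0.3253 × 28.2 × 0.7008 = 6.429 mg/L.
Minimum DO = C_s − D_c = 8.26 − 6.429 = 1.831 mg/L.
x_c = v t_c = 0.173 m/s × 1.248 d × 86400 s/d = 18650 m ≈ 18.6 km.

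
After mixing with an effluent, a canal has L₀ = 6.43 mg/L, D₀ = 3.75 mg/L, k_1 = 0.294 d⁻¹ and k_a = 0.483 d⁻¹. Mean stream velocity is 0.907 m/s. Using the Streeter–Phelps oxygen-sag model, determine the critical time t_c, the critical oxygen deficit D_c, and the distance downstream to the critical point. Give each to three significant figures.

t_c ≈ 0.141 d; D_c ≈ 3.76 mg/L; x_c ≈ 11.0 km

At the critical point dD/dt = 0, so k_1 L₀ e^(−k_1 t) = k_a D. Substituting D(t) from the Streeter–Phelps equation and solving for t gives
t_c = ln[(k_a/k_1)(1 − D₀(k_a−k_1)/(k_1 L₀))] / (k_a−k_1).
Here k_a−k_1 = 0.1890 d⁻¹ and 1 − D₀(k_a−k_1)/(k_1 L₀) = 1 − 3.75×0.1890/(0.294×6.43) = 0.6251, so
t_c = ln(1.643 × 0.6251) / 0.1890 = 0.02657 / 0.1890 = 0.1406 d.
L(t_c) = L₀ e^(−k_1 t_c) = 6.43 × 0.9595 = 6.170 mg/L, and at the critical point k_a D_c = k_1 L, so D_c = (0.294/0.483) × 6.170 = 3.755 mg/L.
x_c = v t_c = 0.907 m/s × 0.1406 d × 86400 s/d = 11020 m ≈ 11.0 km.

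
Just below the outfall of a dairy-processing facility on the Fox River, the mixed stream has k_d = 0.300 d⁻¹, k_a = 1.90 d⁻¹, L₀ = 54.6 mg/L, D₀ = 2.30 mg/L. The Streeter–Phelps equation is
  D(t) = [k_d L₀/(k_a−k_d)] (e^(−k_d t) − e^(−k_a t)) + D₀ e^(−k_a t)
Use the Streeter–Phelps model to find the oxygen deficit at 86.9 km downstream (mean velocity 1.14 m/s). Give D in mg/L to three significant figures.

D ≈ 6.37 mg/L

Travel time t = x/v = 86.9 km / (1.14 m/s) = 86900 m / 1.14 m/s = 76230 s = 0.8823 d.
k_d L₀/(k_a−k_d) = 0.300×54.6/(1.90−0.300) = 16.38/1.600 = 10.24 mg/L.
e^(−k_d t) = e^(−0.300×0.8823) = 0.7675; e^(−k_a t) = e^(−1.90×0.8823) = 0.1871.
D = 10.24 × (0.7675 − 0.1871) + 2.30 × 0.1871 = 5.942 + 0.4302 = 6.372 mg/L.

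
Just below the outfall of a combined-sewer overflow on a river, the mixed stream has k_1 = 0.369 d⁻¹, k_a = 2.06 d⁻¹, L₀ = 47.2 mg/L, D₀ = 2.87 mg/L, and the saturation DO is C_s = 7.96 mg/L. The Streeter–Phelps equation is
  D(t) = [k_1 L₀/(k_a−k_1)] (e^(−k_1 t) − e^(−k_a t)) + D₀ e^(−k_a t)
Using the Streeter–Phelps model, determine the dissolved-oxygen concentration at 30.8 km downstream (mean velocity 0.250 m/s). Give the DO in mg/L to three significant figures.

Travel time t = x/v = 30.8 km / (0.250 m/s) = 30800 m / 0.250 m/s = 123200 s = 1.426 d.
k_1 L₀/(k_a−k_1) = 0.369×47.2/(2.06−0.369) = 17.42/1.691 = 10.30 mg/L.
e^(−k_1 t) = e^(−0.369×1.426) = 0.5909; e^(−k_a t) = e^(−2.06×1.426) = 0.05300.
D = 10.30 × (0.5909 − 0.05300) + 2.87 × 0.05300 = 5.540 + 0.1521 = 5.692 mg/L.
DO = C_s − D = 7.96 − 5.692 = 2.268 mg/L.

DO ≈ 2.27 mg/L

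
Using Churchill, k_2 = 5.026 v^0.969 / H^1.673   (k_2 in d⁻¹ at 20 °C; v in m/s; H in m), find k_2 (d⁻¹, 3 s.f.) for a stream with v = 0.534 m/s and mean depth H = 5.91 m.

k_2 = 5.026 × 0.534^0.969 / 5.91^1.673 = 5.026 × 0.5445 / 19.54 = 0.1401 d⁻¹.

k_2 ≈ 0.140 d⁻¹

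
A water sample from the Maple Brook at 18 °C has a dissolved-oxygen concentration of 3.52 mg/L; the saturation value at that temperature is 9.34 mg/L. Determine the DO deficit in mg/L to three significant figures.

D = C_s − C = 9.34 − 3.52 = 5.82 mg/L.

D ≈ 5.82 mg/L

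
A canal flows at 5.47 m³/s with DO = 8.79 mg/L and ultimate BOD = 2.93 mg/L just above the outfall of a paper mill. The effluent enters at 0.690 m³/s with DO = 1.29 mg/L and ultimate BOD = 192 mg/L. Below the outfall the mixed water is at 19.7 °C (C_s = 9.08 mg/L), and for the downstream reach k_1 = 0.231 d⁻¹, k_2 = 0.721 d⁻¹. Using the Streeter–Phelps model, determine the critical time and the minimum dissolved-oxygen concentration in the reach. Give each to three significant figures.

Mixed DO = (5.47×8.79 + 0.690×1.29)/(5.47+0.690) = 48.97/6.160 = 7.950 mg/L.
Mixed L₀ = (5.47×2.93 + 0.690×192)/(6.160) = 148.5/6.160 = 24.11 mg/L.
Initial deficit D₀ = C_s − DO₀ = 9.08 − 7.950 = 1.130 mg/L.
t_c = (1/0.4900) ln[(0.721/0.231)(1 − 1.130×0.4900/(0.231×24.11))] = 2.041 × ln(2.811) = 2.109 d.
D_c = (0.231/0.721) × 24.11 × e^(−0.231×2.109) = 0.3204 × 24.11 × 0.6143 = 4.745 mg/L.
Minimum DO = 9.08 − 4.745 = 4.335 mg/L.

t_c ≈ 2.11 d; minimum DO ≈ 4.33 mg/L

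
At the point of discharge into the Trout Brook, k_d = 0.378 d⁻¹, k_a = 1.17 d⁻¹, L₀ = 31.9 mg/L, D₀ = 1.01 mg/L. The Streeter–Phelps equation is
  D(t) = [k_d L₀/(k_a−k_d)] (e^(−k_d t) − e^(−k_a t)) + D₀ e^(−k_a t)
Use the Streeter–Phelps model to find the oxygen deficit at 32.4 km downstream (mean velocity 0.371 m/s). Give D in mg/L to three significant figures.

D ≈ 6.03 mg/L

Travel time t = x/v = 32.4 km / (0.371 m/s) = 32400 m / 0.371 m/s = 87330 s = 1.011 d.
k_d L₀/(k_a−k_d) = 0.378×31.9/(1.17−0.378) = 12.06/0.7920 = 15.23 mg/L.
e^(−k_d t) = e^(−0.378×1.011) = 0.6824; e^(−k_a t) = e^(−1.17×1.011) = 0.3065.
D = 15.23 × (0.6824 − 0.3065) + 1.01 × 0.3065 = 5.724 + 0.3095 = 6.034 mg/L.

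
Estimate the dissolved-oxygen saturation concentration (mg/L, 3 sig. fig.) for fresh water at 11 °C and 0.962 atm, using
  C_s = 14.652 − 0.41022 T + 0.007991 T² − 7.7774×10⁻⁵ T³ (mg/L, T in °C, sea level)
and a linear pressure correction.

C_s ≈ 10.6 mg/L

At sea level: C_s = 14.652 − 0.41022×11 + 0.007991×11² − 7.7774×10⁻⁵×11³ = 11.00 mg/L.
Pressure correction: C_s' = 11.00 × 0.962 = 10.58 mg/L.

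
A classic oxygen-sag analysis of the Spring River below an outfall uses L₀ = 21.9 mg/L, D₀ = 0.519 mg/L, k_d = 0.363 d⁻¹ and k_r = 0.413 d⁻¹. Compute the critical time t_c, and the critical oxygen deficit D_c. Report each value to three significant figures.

t_c ≈ 2.52 d; D_c ≈ 7.72 mg/L

At the critical point dD/dt = 0, so k_d L₀ e^(−k_d t) = k_r D. Substituting D(t) from the Streeter–Phelps equation and solving for t gives
t_c = ln[(k_r/k_d)(1 − D₀(k_r−k_d)/(k_d L₀))] / (k_r−k_d).
Here k_r−k_d = 0.05000 d⁻¹ and 1 − D₀(k_r−k_d)/(k_d L₀) = 1 − 0.519×0.05000/(0.363×21.9) = 0.9967, so
t_c = ln(1.138 × 0.9967) / 0.05000 = 0.1258 / 0.05000 = 2.516 d.
L(t_c) = L₀ e^(−k_d t_c) = 21.9 × 0.4013 = 8.788 mg/L, and at the critical point k_r D_c = k_d L, so D_c = (0.363/0.413) × 8.788 = 7.724 mg/L.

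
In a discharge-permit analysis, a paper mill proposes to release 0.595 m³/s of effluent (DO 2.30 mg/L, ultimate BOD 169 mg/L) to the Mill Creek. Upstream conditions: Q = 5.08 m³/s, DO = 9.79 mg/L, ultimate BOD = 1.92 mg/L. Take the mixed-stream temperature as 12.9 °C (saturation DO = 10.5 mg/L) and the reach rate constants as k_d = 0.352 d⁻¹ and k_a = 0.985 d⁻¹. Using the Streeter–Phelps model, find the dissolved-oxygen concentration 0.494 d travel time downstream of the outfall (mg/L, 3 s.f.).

Mixed DO = (5.08×9.79 + 0.595×2.30)/(5.08+0.595) = 51.10/5.675 = 9.005 mg/L.
Mixed L₀ = (5.08×1.92 + 0.595×169)/(5.675) = 110.3/5.675 = 19.44 mg/L.
Initial deficit D₀ = C_s − DO₀ = 10.5 − 9.005 = 1.495 mg/L.
D(0.494) = [0.352×19.44/(0.985−0.352)](e^(−0.352×0.494) − e^(−0.985×0.494)) + 1.495 e^(−0.985×0.494)
= 10.81 × (0.8404 − 0.6147) + 1.495 × 0.6147 = 3.358 mg/L.
DO = 10.5 − 3.358 = 7.142 mg/L.

DO ≈ 7.14 mg/L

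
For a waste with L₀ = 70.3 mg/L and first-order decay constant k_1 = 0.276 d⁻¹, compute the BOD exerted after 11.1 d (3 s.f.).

y_t = L₀(1 − e^(−k_1 t)) = 70.3 × (1 − e^(−0.276×11.1))
= 70.3 × (1 − 0.04672) = 70.3 × 0.9533 = 67.02 mg/L.

y ≈ 67.0 mg/L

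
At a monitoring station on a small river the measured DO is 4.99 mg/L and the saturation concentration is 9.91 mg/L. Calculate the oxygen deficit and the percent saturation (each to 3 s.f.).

D = C_s − C = 9.91 − 4.99 = 4.92 mg/L.
% saturation = 4.99/9.91 × 100 = 50.4 %.

D ≈ 4.92 mg/L; 50.4 % saturation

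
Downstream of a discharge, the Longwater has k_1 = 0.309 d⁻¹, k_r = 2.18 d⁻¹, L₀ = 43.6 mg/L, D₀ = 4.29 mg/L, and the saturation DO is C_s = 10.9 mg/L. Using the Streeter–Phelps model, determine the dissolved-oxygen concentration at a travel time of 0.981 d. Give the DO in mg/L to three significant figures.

k_1 L₀/(k_r−k_1) = 0.309×43.6/(2.18−0.309) = 13.47/1.871 = 7.201 mg/L.
e^(−k_1 t) = e^(−0.309×0.9810) = 0.7385; e^(−k_r t) = e^(−2.18×0.9810) = 0.1178.
D = 7.201 × (0.7385 − 0.1178) + 4.29 × 0.1178 = 4.469 + 0.5055 = 4.975 mg/L.
DO = C_s − D = 10.9 − 4.975 = 5.925 mg/L.

DO ≈ 5.93 mg/L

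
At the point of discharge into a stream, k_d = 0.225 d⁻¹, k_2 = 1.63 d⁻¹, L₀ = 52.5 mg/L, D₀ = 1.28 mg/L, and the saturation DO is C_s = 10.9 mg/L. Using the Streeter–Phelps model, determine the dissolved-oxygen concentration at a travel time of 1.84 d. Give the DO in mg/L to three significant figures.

k_d L₀/(k_2−k_d) = 0.225×52.5/(1.63−0.225) = 11.81/1.405 = 8.407 mg/L.
e^(−k_d t) = e^(−0.225×1.840) = 0.6610; e^(−k_2 t) = e^(−1.63×1.840) = 0.04983.
D = 8.407 × (0.6610 − 0.04983) + 1.28 × 0.04983 = 5.138 + 0.06378 = 5.202 mg/L.
DO = C_s − D = 10.9 − 5.202 = 5.698 mg/L.

DO ≈ 5.70 mg/L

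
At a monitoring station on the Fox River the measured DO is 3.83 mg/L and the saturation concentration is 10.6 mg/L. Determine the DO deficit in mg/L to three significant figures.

D ≈ 6.77 mg/L

D = C_s − C = 10.6 − 3.83 = 6.77 mg/L.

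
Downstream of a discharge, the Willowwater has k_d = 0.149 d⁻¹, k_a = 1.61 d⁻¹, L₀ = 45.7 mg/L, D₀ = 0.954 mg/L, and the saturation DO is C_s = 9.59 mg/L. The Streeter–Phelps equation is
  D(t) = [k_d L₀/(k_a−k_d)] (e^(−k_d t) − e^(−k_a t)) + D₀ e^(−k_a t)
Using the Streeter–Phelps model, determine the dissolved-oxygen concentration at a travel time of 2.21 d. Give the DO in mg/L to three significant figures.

k_d L₀/(k_a−k_d) = 0.149×45.7/(1.61−0.149) = 6.809/1.461 = 4.661 mg/L.
e^(−k_d t) = e^(−0.149×2.210) = 0.7194; e^(−k_a t) = e^(−1.61×2.210) = 0.02849.
D = 4.661 × (0.7194 − 0.02849) + 0.954 × 0.02849 = 3.220 + 0.02718 = 3.247 mg/L.
DO = C_s − D = 9.59 − 3.247 = 6.343 mg/L.

DO ≈ 6.34 mg/L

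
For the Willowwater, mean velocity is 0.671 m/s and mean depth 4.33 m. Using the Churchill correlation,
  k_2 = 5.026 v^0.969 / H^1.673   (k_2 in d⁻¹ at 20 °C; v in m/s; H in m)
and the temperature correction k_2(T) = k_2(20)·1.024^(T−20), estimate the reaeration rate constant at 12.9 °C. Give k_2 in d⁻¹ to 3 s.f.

k_2 ≈ 0.249 d⁻¹

k_2(20) = 5.026 × 0.671^0.969 / 4.33^1.673 = 5.026 × 0.6794 / 11.61 = 0.2941 d⁻¹.
k_2(12.9) = 0.2941 × 1.024^(12.9−20) = 0.2941 × 0.8450 = 0.2485 d⁻¹.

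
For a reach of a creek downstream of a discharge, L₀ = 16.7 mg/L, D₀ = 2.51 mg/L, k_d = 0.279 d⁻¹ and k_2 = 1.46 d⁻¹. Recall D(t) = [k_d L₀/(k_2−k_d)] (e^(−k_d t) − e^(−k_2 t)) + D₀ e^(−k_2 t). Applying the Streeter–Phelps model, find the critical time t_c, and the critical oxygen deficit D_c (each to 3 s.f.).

With k_2/k_d = 5.233 and 1 − D₀(k_2−k_d)/(k_d L₀) = 0.3638,
t_c = ln(5.233 × 0.3638) / (1.46 − 0.279) = ln(1.904) / 1.181 = 0.6438/1.181 = 0.5451 d.
D_c = (k_d/k_2) L₀ e^(−k_d t_c) = (0.279/1.46) × 16.7 × e^(−0.279×0.5451) = 0.1911 × 16.7 × 0.8589 = 2.741 mg/L.

t_c ≈ 0.545 d; D_c ≈ 2.74 mg/L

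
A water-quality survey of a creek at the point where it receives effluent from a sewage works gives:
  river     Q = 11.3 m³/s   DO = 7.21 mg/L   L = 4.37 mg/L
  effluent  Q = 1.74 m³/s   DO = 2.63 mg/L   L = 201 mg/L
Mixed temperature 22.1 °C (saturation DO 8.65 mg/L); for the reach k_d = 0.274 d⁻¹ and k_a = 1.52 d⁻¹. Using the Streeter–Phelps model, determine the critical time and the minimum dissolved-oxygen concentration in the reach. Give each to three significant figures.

Mixed DO = (11.3×7.21 + 1.74×2.63)/(11.3+1.74) = 86.05/13.04 = 6.599 mg/L.
Mixed L₀ = (11.3×4.37 + 1.74×201)/(13.04) = 399.1/13.04 = 30.61 mg/L.
Initial deficit D₀ = C_s − DO₀ = 8.65 − 6.599 = 2.051 mg/L.
t_c = (1/1.246) ln[(1.52/0.274)(1 − 2.051×1.246/(0.274×30.61))] = 0.8026 × ln(3.857) = 1.083 d.
D_c = (0.274/1.52) × 30.61 × e^(−0.274×1.083) = 0.1803 × 30.61 × 0.7432 = 4.100 mg/L.
Minimum DO = 8.65 − 4.100 = 4.550 mg/L.

t_c ≈ 1.08 d; minimum DO ≈ 4.55 mg/L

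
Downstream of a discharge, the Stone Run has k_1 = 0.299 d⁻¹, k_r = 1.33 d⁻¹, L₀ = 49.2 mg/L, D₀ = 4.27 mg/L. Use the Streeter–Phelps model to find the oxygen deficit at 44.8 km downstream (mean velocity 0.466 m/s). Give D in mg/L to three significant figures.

Travel time t = x/v = 44.8 km / (0.466 m/s) = 44800 m / 0.466 m/s = 96140 s = 1.113 d.
k_1 L₀/(k_r−k_1) = 0.299×49.2/(1.33−0.299) = 14.71/1.031 = 14.27 mg/L.
e^(−k_1 t) = e^(−0.299×1.113) = 0.7170; e^(−k_r t) = e^(−1.33×1.113) = 0.2277.
D = 14.27 × (0.7170 − 0.2277) + 4.27 × 0.2277 = 6.982 + 0.9721 = 7.954 mg/L.

D ≈ 7.95 mg/L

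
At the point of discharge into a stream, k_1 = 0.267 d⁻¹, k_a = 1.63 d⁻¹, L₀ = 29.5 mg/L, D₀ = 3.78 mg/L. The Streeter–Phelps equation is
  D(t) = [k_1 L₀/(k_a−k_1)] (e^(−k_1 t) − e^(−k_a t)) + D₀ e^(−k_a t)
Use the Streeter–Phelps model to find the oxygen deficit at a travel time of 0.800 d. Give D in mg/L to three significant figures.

D ≈ 4.12 mg/L

k_1 L₀/(k_a−k_1) = 0.267×29.5/(1.63−0.267) = 7.877/1.363 = 5.779 mg/L.
e^(−k_1 t) = e^(−0.267×0.8000) = 0.8077; e^(−k_a t) = e^(−1.63×0.8000) = 0.2714.
D = 5.779 × (0.8077 − 0.2714) + 3.78 × 0.2714 = 3.099 + 1.026 = 4.125 mg/L.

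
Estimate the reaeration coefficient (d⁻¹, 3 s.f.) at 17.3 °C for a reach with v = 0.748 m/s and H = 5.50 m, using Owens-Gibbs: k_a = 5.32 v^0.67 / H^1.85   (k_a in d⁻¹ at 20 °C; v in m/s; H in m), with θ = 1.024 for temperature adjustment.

k_a(20) = 5.32 × 0.748^0.67 / 5.50^1.85 = 5.32 × 0.8232 / 23.42 = 0.1870 d⁻¹.
k_a(17.3) = 0.1870 × 1.024^(17.3−20) = 0.1870 × 0.9380 = 0.1754 d⁻¹.

k_a ≈ 0.175 d⁻¹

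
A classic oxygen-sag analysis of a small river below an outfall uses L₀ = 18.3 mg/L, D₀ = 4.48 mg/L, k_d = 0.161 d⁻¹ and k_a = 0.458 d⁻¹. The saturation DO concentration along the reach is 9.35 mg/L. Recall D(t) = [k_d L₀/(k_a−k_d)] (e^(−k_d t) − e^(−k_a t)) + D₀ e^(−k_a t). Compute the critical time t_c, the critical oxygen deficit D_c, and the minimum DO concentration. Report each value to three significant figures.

With k_a/k_d = 2.845 and 1 − D₀(k_a−k_d)/(k_d L₀) = 0.5484,
t_c = ln(2.845 × 0.5484) / (0.458 − 0.161) = ln(1.560) / 0.2970 = 0.4447/0.2970 = 1.497 d.
D_c = (k_d/k_a) L₀ e^(−k_d t_c) = (0.161/0.458) × 18.3 × e^(−0.161×1.497) = 0.3515 × 18.3 × 0.7858 = 5.055 mg/L.
Minimum DO = C_s − D_c = 9.35 − 5.055 = 4.295 mg/L.

t_c ≈ 1.50 d; D_c ≈ 5.05 mg/L; min DO ≈ 4.30 mg/L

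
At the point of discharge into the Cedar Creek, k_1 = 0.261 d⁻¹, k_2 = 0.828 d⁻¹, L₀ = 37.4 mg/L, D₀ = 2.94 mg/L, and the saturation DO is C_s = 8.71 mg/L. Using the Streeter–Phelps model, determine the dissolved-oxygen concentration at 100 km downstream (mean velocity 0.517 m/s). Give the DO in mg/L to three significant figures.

Travel time t = x/v = 100 km / (0.517 m/s) = 100000 m / 0.517 m/s = 193400 s = 2.239 d.
k_1 L₀/(k_2−k_1) = 0.261×37.4/(0.828−0.261) = 9.761/0.5670 = 17.22 mg/L.
e^(−k_1 t) = e^(−0.261×2.239) = 0.5575; e^(−k_2 t) = e^(−0.828×2.239) = 0.1567.
D = 17.22 × (0.5575 − 0.1567) + 2.94 × 0.1567 = 6.901 + 0.4606 = 7.361 mg/L.
DO = C_s − D = 8.71 − 7.361 = 1.349 mg/L.

DO ≈ 1.35 mg/L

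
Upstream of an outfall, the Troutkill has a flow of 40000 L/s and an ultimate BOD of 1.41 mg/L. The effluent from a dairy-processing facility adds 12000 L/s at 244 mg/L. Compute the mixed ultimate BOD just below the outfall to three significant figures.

57.4 mg/L

Flow-weighted mixing: C = (Q_r C_r + Q_w C_w)/(Q_r + Q_w)
= (40000×1.41 + 12000×244)/(40000 + 12000) = 2.984×10^6/52000 = 57.39 mg/L.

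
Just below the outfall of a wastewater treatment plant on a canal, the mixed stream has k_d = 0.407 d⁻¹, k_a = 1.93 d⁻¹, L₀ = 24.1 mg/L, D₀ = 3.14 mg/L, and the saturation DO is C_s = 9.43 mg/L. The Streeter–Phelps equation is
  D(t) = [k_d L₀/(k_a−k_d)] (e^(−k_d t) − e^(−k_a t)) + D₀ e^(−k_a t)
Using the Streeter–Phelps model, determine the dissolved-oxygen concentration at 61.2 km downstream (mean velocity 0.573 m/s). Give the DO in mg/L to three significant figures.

Travel time t = x/v = 61.2 km / (0.573 m/s) = 61200 m / 0.573 m/s = 106800 s = 1.236 d.
k_d L₀/(k_a−k_d) = 0.407×24.1/(1.93−0.407) = 9.809/1.523 = 6.440 mg/L.
e^(−k_d t) = e^(−0.407×1.236) = 0.6046; e^(−k_a t) = e^(−1.93×1.236) = 0.09201.
D = 6.440 × (0.6046 − 0.09201) + 3.14 × 0.09201 = 3.302 + 0.2889 = 3.590 mg/L.
DO = C_s − D = 9.43 − 3.590 = 5.840 mg/L.

DO ≈ 5.84 mg/L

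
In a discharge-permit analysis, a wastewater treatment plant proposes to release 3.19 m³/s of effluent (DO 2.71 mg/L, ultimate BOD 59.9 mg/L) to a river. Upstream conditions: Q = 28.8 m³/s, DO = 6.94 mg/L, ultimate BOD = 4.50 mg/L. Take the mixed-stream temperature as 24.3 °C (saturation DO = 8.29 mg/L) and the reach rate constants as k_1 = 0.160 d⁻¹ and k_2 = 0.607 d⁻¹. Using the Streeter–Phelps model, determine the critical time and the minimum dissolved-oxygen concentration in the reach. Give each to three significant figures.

Mixed DO = (28.8×6.94 + 3.19×2.71)/(28.8+3.19) = 208.5/31.99 = 6.518 mg/L.
Mixed L₀ = (28.8×4.50 + 3.19×59.9)/(31.99) = 320.7/31.99 = 10.02 mg/L.
Initial deficit D₀ = C_s − DO₀ = 8.29 − 6.518 = 1.772 mg/L.
t_c = (1/0.4470) ln[(0.607/0.160)(1 − 1.772×0.4470/(0.160×10.02))] = 2.237 × ln(1.920) = 1.460 d.
D_c = (0.160/0.607) × 10.02 × e^(−0.160×1.460) = 0.2636 × 10.02 × 0.7917 = 2.092 mg/L.
Minimum DO = 8.29 − 2.092 = 6.198 mg/L.

t_c ≈ 1.46 d; minimum DO ≈ 6.20 mg/L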